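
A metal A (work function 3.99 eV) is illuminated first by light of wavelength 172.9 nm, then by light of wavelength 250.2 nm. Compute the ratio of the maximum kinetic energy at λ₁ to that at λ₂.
3.2949

Using Einstein's equation: KE_max = hc/λ - φ

For λ₁ = 172.9 nm:
E₁ = hc/λ₁ = 7.1709 eV
KE₁ = E₁ - φ = 7.1709 - 3.99 = 3.1809 eV

For λ₂ = 250.2 nm:
E₂ = hc/λ₂ = 4.9554 eV
KE₂ = E₂ - φ = 4.9554 - 3.99 = 0.9654 eV

Ratio: KE₁/KE₂ = 3.1809/0.9654 = 3.2949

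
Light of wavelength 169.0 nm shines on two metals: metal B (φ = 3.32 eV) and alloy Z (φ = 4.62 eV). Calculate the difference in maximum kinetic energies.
1.3000 eV

Using KE_max = hc/λ - φ for each metal:

Photon energy: E = hc/λ = 7.3363 eV

For metal B (φ₁ = 3.32 eV):
KE₁ = E - φ₁ = 7.3363 - 3.32 = 4.0163 eV

For alloy Z (φ₂ = 4.62 eV):
KE₂ = E - φ₂ = 7.3363 - 4.62 = 2.7163 eV

Difference:
ΔKE = KE₁ - KE₂ = 4.0163 - 2.7163 = 1.3000 eV

Note: The difference equals the difference in work functions: 4.62 - 3.32 = 1.30 eV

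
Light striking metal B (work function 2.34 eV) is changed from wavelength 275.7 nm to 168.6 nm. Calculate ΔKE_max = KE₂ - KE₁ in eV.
2.8567 eV

Using Einstein's equation: KE_max = hc/λ - φ

For λ₁ = 275.7 nm:
KE₁ = hc/λ₁ - φ = 4.4971 - 2.34 = 2.1571 eV

For λ₂ = 168.6 nm:
KE₂ = hc/λ₂ - φ = 7.3537 - 2.34 = 5.0137 eV

Change in KE:
ΔKE = KE₂ - KE₁ = 5.0137 - 2.1571 = 2.8567 eV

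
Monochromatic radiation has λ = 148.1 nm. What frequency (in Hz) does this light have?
2.0243e+15 Hz

Using the wave equation: c = fλ

Solving for frequency:
f = c/λ = (3×10⁸ m/s) / (148.1×10⁻⁹ m)
f = 2.0243e+15 Hz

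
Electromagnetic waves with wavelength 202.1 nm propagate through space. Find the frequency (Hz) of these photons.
1.4834e+15 Hz

Using the wave equation: c = fλ

Solving for frequency:
f = c/λ = (3×10⁸ m/s) / (202.1×10⁻⁹ m)
f = 1.4834e+15 Hz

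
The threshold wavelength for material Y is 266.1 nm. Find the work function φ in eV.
4.66 eV

At the threshold wavelength, photon energy equals work function:
φ = hc/λ₀

Calculating:
φ = (6.626×10⁻³⁴ J·s)(3×10⁸ m/s) / (266.1×10⁻⁹ m)
φ = 4.66 eV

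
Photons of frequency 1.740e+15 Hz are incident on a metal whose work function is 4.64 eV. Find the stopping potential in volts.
2.5561 V

The stopping potential V_s satisfies: eV_s = KE_max

First, find KE_max using Einstein's equation:
E_photon = hf = (6.626×10⁻³⁴ J·s)(1.740e+15 Hz) = 7.1961 eV
KE_max = E_photon - φ = 7.1961 - 4.64 = 2.5561 eV

Since eV_s = KE_max:
V_s = KE_max/e = 2.5561 V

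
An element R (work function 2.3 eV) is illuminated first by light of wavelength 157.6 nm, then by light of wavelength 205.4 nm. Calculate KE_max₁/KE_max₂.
1.4900

Using Einstein's equation: KE_max = hc/λ - φ

For λ₁ = 157.6 nm:
E₁ = hc/λ₁ = 7.8670 eV
KE₁ = E₁ - φ = 7.8670 - 2.3 = 5.5670 eV

For λ₂ = 205.4 nm:
E₂ = hc/λ₂ = 6.0362 eV
KE₂ = E₂ - φ = 6.0362 - 2.3 = 3.7362 eV

Ratio: KE₁/KE₂ = 5.5670/3.7362 = 1.4900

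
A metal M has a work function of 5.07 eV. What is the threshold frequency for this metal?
1.2259e+15 Hz

The threshold frequency is when the photon energy equals the work function:
hf₀ = φ

Solving for f₀:
f₀ = φ/h = (5.07 eV × 1.602×10⁻¹⁹ J/eV) / (6.626×10⁻³⁴ J·s)
f₀ = 1.2259e+15 Hz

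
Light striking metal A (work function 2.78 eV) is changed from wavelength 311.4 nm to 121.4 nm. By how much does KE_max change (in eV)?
6.2314 eV

Using Einstein's equation: KE_max = hc/λ - φ

For λ₁ = 311.4 nm:
KE₁ = hc/λ₁ - φ = 3.9815 - 2.78 = 1.2015 eV

For λ₂ = 121.4 nm:
KE₂ = hc/λ₂ - φ = 10.2129 - 2.78 = 7.4329 eV

Change in KE:
ΔKE = KE₂ - KE₁ = 7.4329 - 1.2015 = 6.2314 eV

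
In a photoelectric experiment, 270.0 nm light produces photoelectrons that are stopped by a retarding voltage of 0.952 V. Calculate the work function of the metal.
3.64 eV

The stopping potential gives the maximum kinetic energy: KE_max = eV_s = 0.952 eV

From Einstein's photoelectric equation: KE_max = hc/λ - φ
Rearranging: φ = hc/λ - KE_max

Calculate photon energy:
E_photon = hc/λ = (6.626×10⁻³⁴ J·s)(3×10⁸ m/s) / (270.0×10⁻⁹ m) = 4.5920 eV

Therefore:
φ = 4.5920 - 0.952 = 3.64 eV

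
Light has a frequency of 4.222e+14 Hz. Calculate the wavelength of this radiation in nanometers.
710.07 nm

Using the wave equation: c = fλ

Solving for wavelength:
λ = c/f = (3×10⁸ m/s) / (4.222e+14 Hz)
λ = 710.07 nm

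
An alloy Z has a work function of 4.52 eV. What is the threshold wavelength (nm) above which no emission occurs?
274.30 nm

The threshold wavelength is when the photon energy equals the work function:
hc/λ₀ = φ

Solving for λ₀:
λ₀ = hc/φ = (6.626×10⁻³⁴ J·s)(3×10⁸ m/s) / (4.52 eV × 1.602×10⁻¹⁹ J/eV)
λ₀ = 274.30 nm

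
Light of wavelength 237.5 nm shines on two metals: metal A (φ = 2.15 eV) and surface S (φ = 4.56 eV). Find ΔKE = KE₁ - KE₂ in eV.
2.4100 eV

Using KE_max = hc/λ - φ for each metal:

Photon energy: E = hc/λ = 5.2204 eV

For metal A (φ₁ = 2.15 eV):
KE₁ = E - φ₁ = 5.2204 - 2.15 = 3.0704 eV

For surface S (φ₂ = 4.56 eV):
KE₂ = E - φ₂ = 5.2204 - 4.56 = 0.6604 eV

Difference:
ΔKE = KE₁ - KE₂ = 3.0704 - 0.6604 = 2.4100 eV

Note: The difference equals the difference in work functions: 4.56 - 2.15 = 2.41 eV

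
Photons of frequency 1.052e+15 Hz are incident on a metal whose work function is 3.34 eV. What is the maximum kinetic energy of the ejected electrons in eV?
1.0107 eV

Using Einstein's photoelectric equation: KE_max = hf - φ

First, calculate the photon energy:
E_photon = hf = (6.626×10⁻³⁴ J·s)(1.052e+15 Hz)
E_photon = 4.3507 eV

Then, the maximum kinetic energy:
KE_max = E_photon - φ = 4.3507 eV - 3.34 eV = 1.0107 eV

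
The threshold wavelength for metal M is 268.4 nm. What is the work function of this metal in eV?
4.62 eV

At the threshold wavelength, photon energy equals work function:
φ = hc/λ₀

Calculating:
φ = (6.626×10⁻³⁴ J·s)(3×10⁸ m/s) / (268.4×10⁻⁹ m)
φ = 4.62 eV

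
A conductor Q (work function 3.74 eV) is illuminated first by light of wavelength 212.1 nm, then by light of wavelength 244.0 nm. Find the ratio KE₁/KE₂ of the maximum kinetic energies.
1.5698

Using Einstein's equation: KE_max = hc/λ - φ

For λ₁ = 212.1 nm:
E₁ = hc/λ₁ = 5.8456 eV
KE₁ = E₁ - φ = 5.8456 - 3.74 = 2.1056 eV

For λ₂ = 244.0 nm:
E₂ = hc/λ₂ = 5.0813 eV
KE₂ = E₂ - φ = 5.0813 - 3.74 = 1.3413 eV

Ratio: KE₁/KE₂ = 2.1056/1.3413 = 1.5698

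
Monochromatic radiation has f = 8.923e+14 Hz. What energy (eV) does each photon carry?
3.6903 eV

Using E = hf:

E = hf = (6.626×10⁻³⁴ J·s)(8.923e+14 Hz)
E = 3.6903 eV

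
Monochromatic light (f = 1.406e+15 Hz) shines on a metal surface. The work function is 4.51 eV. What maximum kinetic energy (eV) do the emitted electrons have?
1.3047 eV

Using Einstein's photoelectric equation: KE_max = hf - φ

First, calculate the photon energy:
E_photon = hf = (6.626×10⁻³⁴ J·s)(1.406e+15 Hz)
E_photon = 5.8147 eV

Then, the maximum kinetic energy:
KE_max = E_photon - φ = 5.8147 eV - 4.51 eV = 1.3047 eV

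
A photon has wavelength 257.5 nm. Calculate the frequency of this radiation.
1.1642e+15 Hz

Using the wave equation: c = fλ

Solving for frequency:
f = c/λ = (3×10⁸ m/s) / (257.5×10⁻⁹ m)
f = 1.1642e+15 Hz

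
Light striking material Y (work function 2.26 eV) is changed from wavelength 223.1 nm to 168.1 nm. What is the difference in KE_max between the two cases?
1.8183 eV

Using Einstein's equation: KE_max = hc/λ - φ

For λ₁ = 223.1 nm:
KE₁ = hc/λ₁ - φ = 5.5573 - 2.26 = 3.2973 eV

For λ₂ = 168.1 nm:
KE₂ = hc/λ₂ - φ = 7.3756 - 2.26 = 5.1156 eV

Change in KE:
ΔKE = KE₂ - KE₁ = 5.1156 - 3.2973 = 1.8183 eV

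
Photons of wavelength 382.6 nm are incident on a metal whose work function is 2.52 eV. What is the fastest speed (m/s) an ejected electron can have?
5.0346e+05 m/s

First, find the maximum kinetic energy:
E_photon = hc/λ = 3.2406 eV
KE_max = E_photon - φ = 3.2406 - 2.52 = 0.7206 eV

Convert to Joules: KE_max = 0.7206 × 1.602×10⁻¹⁹ J = 1.1545e-19 J

Then use KE = ½mv² to find velocity:
v = √(2·KE/m) = √(2 × 1.1545e-19 J / 9.109e-31 kg)
v = 5.0346e+05 m/s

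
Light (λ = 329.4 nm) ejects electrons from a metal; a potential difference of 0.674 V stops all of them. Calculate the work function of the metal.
3.09 eV

The stopping potential gives the maximum kinetic energy: KE_max = eV_s = 0.674 eV

From Einstein's photoelectric equation: KE_max = hc/λ - φ
Rearranging: φ = hc/λ - KE_max

Calculate photon energy:
E_photon = hc/λ = (6.626×10⁻³⁴ J·s)(3×10⁸ m/s) / (329.4×10⁻⁹ m) = 3.7639 eV

Therefore:
φ = 3.7639 - 0.674 = 3.09 eV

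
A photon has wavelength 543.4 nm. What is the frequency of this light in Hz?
5.5170e+14 Hz

Using the wave equation: c = fλ

Solving for frequency:
f = c/λ = (3×10⁸ m/s) / (543.4×10⁻⁹ m)
f = 5.5170e+14 Hz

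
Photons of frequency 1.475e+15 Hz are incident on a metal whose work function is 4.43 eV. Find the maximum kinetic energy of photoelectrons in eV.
1.6701 eV

Using Einstein's photoelectric equation: KE_max = hf - φ

First, calculate the photon energy:
E_photon = hf = (6.626×10⁻³⁴ J·s)(1.475e+15 Hz)
E_photon = 6.1001 eV

Then, the maximum kinetic energy:
KE_max = E_photon - φ = 6.1001 eV - 4.43 eV = 1.6701 eV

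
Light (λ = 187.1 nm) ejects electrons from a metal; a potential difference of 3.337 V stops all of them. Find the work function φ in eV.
3.29 eV

The stopping potential gives the maximum kinetic energy: KE_max = eV_s = 3.337 eV

From Einstein's photoelectric equation: KE_max = hc/λ - φ
Rearranging: φ = hc/λ - KE_max

Calculate photon energy:
E_photon = hc/λ = (6.626×10⁻³⁴ J·s)(3×10⁸ m/s) / (187.1×10⁻⁹ m) = 6.6266 eV

Therefore:
φ = 6.6266 - 3.337 = 3.29 eV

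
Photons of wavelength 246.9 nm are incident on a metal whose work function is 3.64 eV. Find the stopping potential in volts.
1.3816 V

The stopping potential V_s satisfies: eV_s = KE_max

First, find KE_max using Einstein's equation:
E_photon = hc/λ = 5.0216 eV
KE_max = E_photon - φ = 5.0216 - 3.64 = 1.3816 eV

Since eV_s = KE_max:
V_s = KE_max/e = 1.3816 V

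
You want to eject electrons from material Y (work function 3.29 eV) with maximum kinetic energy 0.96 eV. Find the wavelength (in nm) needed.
291.73 nm

From Einstein's equation: KE_max = hc/λ - φ

Rearranging for λ:
hc/λ = KE_max + φ
λ = hc/(KE_max + φ)

Required photon energy:
E_photon = KE_max + φ = 0.96 + 3.29 = 4.25 eV

Required wavelength:
λ = hc/E_photon = (6.626×10⁻³⁴)(3×10⁸) / (4.25 × 1.602×10⁻¹⁹)
λ = 291.73 nm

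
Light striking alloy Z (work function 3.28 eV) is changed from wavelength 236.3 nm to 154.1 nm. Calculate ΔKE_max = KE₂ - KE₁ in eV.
2.7988 eV

Using Einstein's equation: KE_max = hc/λ - φ

For λ₁ = 236.3 nm:
KE₁ = hc/λ₁ - φ = 5.2469 - 3.28 = 1.9669 eV

For λ₂ = 154.1 nm:
KE₂ = hc/λ₂ - φ = 8.0457 - 3.28 = 4.7657 eV

Change in KE:
ΔKE = KE₂ - KE₁ = 4.7657 - 1.9669 = 2.7988 eV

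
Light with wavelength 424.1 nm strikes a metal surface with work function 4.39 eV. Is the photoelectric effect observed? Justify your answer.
No

For photoemission, the photon energy must exceed the work function.

Photon energy: E = hc/λ = 2.9235 eV
Work function: φ = 4.39 eV

Since E_photon (2.9235 eV) < φ (4.39 eV), photoemission will NOT occur.
The threshold wavelength is λ₀ = hc/φ = 282.4 nm.
Since 424.1 nm > 282.4 nm, the photons lack sufficient energy.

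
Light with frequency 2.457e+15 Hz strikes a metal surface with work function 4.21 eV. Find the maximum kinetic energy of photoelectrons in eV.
5.9513 eV

Using Einstein's photoelectric equation: KE_max = hf - φ

First, calculate the photon energy:
E_photon = hf = (6.626×10⁻³⁴ J·s)(2.457e+15 Hz)
E_photon = 10.1613 eV

Then, the maximum kinetic energy:
KE_max = E_photon - φ = 10.1613 eV - 4.21 eV = 5.9513 eV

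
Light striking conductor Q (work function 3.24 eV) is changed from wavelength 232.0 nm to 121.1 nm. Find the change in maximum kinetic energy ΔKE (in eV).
4.8940 eV

Using Einstein's equation: KE_max = hc/λ - φ

For λ₁ = 232.0 nm:
KE₁ = hc/λ₁ - φ = 5.3441 - 3.24 = 2.1041 eV

For λ₂ = 121.1 nm:
KE₂ = hc/λ₂ - φ = 10.2382 - 3.24 = 6.9982 eV

Change in KE:
ΔKE = KE₂ - KE₁ = 6.9982 - 2.1041 = 4.8940 eV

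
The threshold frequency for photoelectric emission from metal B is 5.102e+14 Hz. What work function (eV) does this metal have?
2.11 eV

At the threshold frequency, photon energy equals work function:
φ = hf₀

Calculating:
φ = (6.626×10⁻³⁴ J·s)(5.102e+14 Hz)
φ = 2.11 eV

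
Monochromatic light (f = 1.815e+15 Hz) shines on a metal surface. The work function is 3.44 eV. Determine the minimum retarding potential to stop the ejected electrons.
4.0662 V

The stopping potential V_s satisfies: eV_s = KE_max

First, find KE_max using Einstein's equation:
E_photon = hf = (6.626×10⁻³⁴ J·s)(1.815e+15 Hz) = 7.5062 eV
KE_max = E_photon - φ = 7.5062 - 3.44 = 4.0662 eV

Since eV_s = KE_max:
V_s = KE_max/e = 4.0662 V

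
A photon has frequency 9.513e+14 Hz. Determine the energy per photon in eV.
3.9343 eV

Using E = hf:

E = hf = (6.626×10⁻³⁴ J·s)(9.513e+14 Hz)
E = 3.9343 eV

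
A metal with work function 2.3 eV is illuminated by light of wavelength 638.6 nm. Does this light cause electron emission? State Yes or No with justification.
No

For photoemission, the photon energy must exceed the work function.

Photon energy: E = hc/λ = 1.9415 eV
Work function: φ = 2.3 eV

Since E_photon (1.9415 eV) < φ (2.3 eV), photoemission will NOT occur.
The threshold wavelength is λ₀ = hc/φ = 539.1 nm.
Since 638.6 nm > 539.1 nm, the photons lack sufficient energy.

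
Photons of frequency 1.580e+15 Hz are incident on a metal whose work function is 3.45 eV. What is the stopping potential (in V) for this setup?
3.0844 V

The stopping potential V_s satisfies: eV_s = KE_max

First, find KE_max using Einstein's equation:
E_photon = hf = (6.626×10⁻³⁴ J·s)(1.580e+15 Hz) = 6.5344 eV
KE_max = E_photon - φ = 6.5344 - 3.45 = 3.0844 eV

Since eV_s = KE_max:
V_s = KE_max/e = 3.0844 V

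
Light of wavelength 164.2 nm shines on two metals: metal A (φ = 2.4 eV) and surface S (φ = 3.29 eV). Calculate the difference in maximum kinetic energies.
0.8900 eV

Using KE_max = hc/λ - φ for each metal:

Photon energy: E = hc/λ = 7.5508 eV

For metal A (φ₁ = 2.4 eV):
KE₁ = E - φ₁ = 7.5508 - 2.4 = 5.1508 eV

For surface S (φ₂ = 3.29 eV):
KE₂ = E - φ₂ = 7.5508 - 3.29 = 4.2608 eV

Difference:
ΔKE = KE₁ - KE₂ = 5.1508 - 4.2608 = 0.8900 eV

Note: The difference equals the difference in work functions: 3.29 - 2.4 = 0.89 eV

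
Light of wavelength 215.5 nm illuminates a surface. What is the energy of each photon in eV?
5.7533 eV

Using E = hf = hc/λ:

E = hc/λ = (6.626×10⁻³⁴ J·s)(3×10⁸ m/s) / (215.5×10⁻⁹ m)
E = 5.7533 eV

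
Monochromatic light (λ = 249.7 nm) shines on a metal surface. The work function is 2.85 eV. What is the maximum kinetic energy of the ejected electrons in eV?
2.1153 eV

Using Einstein's photoelectric equation: KE_max = hf - φ = hc/λ - φ

First, calculate the photon energy:
E_photon = hc/λ = (6.626×10⁻³⁴ J·s)(3×10⁸ m/s) / (249.7×10⁻⁹ m)
E_photon = 4.9653 eV

Then, the maximum kinetic energy:
KE_max = E_photon - φ = 4.9653 eV - 2.85 eV = 2.1153 eV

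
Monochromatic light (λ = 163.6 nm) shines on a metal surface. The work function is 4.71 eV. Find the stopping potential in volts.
2.8685 V

The stopping potential V_s satisfies: eV_s = KE_max

First, find KE_max using Einstein's equation:
E_photon = hc/λ = 7.5785 eV
KE_max = E_photon - φ = 7.5785 - 4.71 = 2.8685 eV

Since eV_s = KE_max:
V_s = KE_max/e = 2.8685 V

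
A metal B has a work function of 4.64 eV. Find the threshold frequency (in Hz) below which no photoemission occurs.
1.1219e+15 Hz

The threshold frequency is when the photon energy equals the work function:
hf₀ = φ

Solving for f₀:
f₀ = φ/h = (4.64 eV × 1.602×10⁻¹⁹ J/eV) / (6.626×10⁻³⁴ J·s)
f₀ = 1.1219e+15 Hz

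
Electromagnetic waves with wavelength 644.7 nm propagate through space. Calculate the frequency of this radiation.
4.6501e+14 Hz

Using the wave equation: c = fλ

Solving for frequency:
f = c/λ = (3×10⁸ m/s) / (644.7×10⁻⁹ m)
f = 4.6501e+14 Hz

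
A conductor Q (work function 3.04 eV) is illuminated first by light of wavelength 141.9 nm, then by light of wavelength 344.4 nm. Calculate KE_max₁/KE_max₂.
10.1739

Using Einstein's equation: KE_max = hc/λ - φ

For λ₁ = 141.9 nm:
E₁ = hc/λ₁ = 8.7374 eV
KE₁ = E₁ - φ = 8.7374 - 3.04 = 5.6974 eV

For λ₂ = 344.4 nm:
E₂ = hc/λ₂ = 3.6000 eV
KE₂ = E₂ - φ = 3.6000 - 3.04 = 0.5600 eV

Ratio: KE₁/KE₂ = 5.6974/0.5600 = 10.1739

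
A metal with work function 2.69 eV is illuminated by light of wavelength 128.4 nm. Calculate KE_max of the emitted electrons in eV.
6.9661 eV

Using Einstein's photoelectric equation: KE_max = hf - φ = hc/λ - φ

First, calculate the photon energy:
E_photon = hc/λ = (6.626×10⁻³⁴ J·s)(3×10⁸ m/s) / (128.4×10⁻⁹ m)
E_photon = 9.6561 eV

Then, the maximum kinetic energy:
KE_max = E_photon - φ = 9.6561 eV - 2.69 eV = 6.9661 eV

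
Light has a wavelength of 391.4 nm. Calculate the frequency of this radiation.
7.6595e+14 Hz

Using the wave equation: c = fλ

Solving for frequency:
f = c/λ = (3×10⁸ m/s) / (391.4×10⁻⁹ m)
f = 7.6595e+14 Hz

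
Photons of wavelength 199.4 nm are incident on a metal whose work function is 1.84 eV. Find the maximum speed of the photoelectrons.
1.2410e+06 m/s

First, find the maximum kinetic energy:
E_photon = hc/λ = 6.2179 eV
KE_max = E_photon - φ = 6.2179 - 1.84 = 4.3779 eV

Convert to Joules: KE_max = 4.3779 × 1.602×10⁻¹⁹ J = 7.0141e-19 J

Then use KE = ½mv² to find velocity:
v = √(2·KE/m) = √(2 × 7.0141e-19 J / 9.109e-31 kg)
v = 1.2410e+06 m/s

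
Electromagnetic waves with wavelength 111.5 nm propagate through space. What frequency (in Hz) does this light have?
2.6887e+15 Hz

Using the wave equation: c = fλ

Solving for frequency:
f = c/λ = (3×10⁸ m/s) / (111.5×10⁻⁹ m)
f = 2.6887e+15 Hz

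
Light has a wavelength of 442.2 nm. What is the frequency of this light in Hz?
6.7796e+14 Hz

Using the wave equation: c = fλ

Solving for frequency:
f = c/λ = (3×10⁸ m/s) / (442.2×10⁻⁹ m)
f = 6.7796e+14 Hz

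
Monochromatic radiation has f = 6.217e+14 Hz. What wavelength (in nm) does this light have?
482.21 nm

Using the wave equation: c = fλ

Solving for wavelength:
λ = c/f = (3×10⁸ m/s) / (6.217e+14 Hz)
λ = 482.21 nm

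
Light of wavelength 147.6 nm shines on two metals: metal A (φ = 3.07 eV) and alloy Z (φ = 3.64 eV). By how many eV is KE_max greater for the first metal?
0.5700 eV

Using KE_max = hc/λ - φ for each metal:

Photon energy: E = hc/λ = 8.4000 eV

For metal A (φ₁ = 3.07 eV):
KE₁ = E - φ₁ = 8.4000 - 3.07 = 5.3300 eV

For alloy Z (φ₂ = 3.64 eV):
KE₂ = E - φ₂ = 8.4000 - 3.64 = 4.7600 eV

Difference:
ΔKE = KE₁ - KE₂ = 5.3300 - 4.7600 = 0.5700 eV

Note: The difference equals the difference in work functions: 3.64 - 3.07 = 0.57 eV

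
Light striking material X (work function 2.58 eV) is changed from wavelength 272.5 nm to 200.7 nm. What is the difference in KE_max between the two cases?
1.6277 eV

Using Einstein's equation: KE_max = hc/λ - φ

For λ₁ = 272.5 nm:
KE₁ = hc/λ₁ - φ = 4.5499 - 2.58 = 1.9699 eV

For λ₂ = 200.7 nm:
KE₂ = hc/λ₂ - φ = 6.1776 - 2.58 = 3.5976 eV

Change in KE:
ΔKE = KE₂ - KE₁ = 3.5976 - 1.9699 = 1.6277 eV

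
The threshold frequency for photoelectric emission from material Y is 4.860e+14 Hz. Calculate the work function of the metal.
2.01 eV

At the threshold frequency, photon energy equals work function:
φ = hf₀

Calculating:
φ = (6.626×10⁻³⁴ J·s)(4.860e+14 Hz)
φ = 2.01 eV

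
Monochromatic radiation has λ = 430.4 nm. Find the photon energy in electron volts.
2.8807 eV

Using E = hf = hc/λ:

E = hc/λ = (6.626×10⁻³⁴ J·s)(3×10⁸ m/s) / (430.4×10⁻⁹ m)
E = 2.8807 eV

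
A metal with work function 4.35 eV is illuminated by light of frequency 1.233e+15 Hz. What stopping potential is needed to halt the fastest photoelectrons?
0.7493 V

The stopping potential V_s satisfies: eV_s = KE_max

First, find KE_max using Einstein's equation:
E_photon = hf = (6.626×10⁻³⁴ J·s)(1.233e+15 Hz) = 5.0993 eV
KE_max = E_photon - φ = 5.0993 - 4.35 = 0.7493 eV

Since eV_s = KE_max:
V_s = KE_max/e = 0.7493 V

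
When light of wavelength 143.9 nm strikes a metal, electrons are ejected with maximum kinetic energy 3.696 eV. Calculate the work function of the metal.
4.92 eV

From Einstein's photoelectric equation: KE_max = hf - φ = hc/λ - φ

Rearranging for φ:
φ = hc/λ - KE_max

Calculate photon energy:
E_photon = hc/λ = 8.6160 eV

Therefore:
φ = 8.6160 - 3.696 = 4.92 eV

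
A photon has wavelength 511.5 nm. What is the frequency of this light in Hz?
5.8610e+14 Hz

Using the wave equation: c = fλ

Solving for frequency:
f = c/λ = (3×10⁸ m/s) / (511.5×10⁻⁹ m)
f = 5.8610e+14 Hz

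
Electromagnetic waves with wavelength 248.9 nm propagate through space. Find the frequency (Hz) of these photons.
1.2045e+15 Hz

Using the wave equation: c = fλ

Solving for frequency:
f = c/λ = (3×10⁸ m/s) / (248.9×10⁻⁹ m)
f = 1.2045e+15 Hz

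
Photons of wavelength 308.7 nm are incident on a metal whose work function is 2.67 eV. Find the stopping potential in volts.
1.3463 V

The stopping potential V_s satisfies: eV_s = KE_max

First, find KE_max using Einstein's equation:
E_photon = hc/λ = 4.0163 eV
KE_max = E_photon - φ = 4.0163 - 2.67 = 1.3463 eV

Since eV_s = KE_max:
V_s = KE_max/e = 1.3463 V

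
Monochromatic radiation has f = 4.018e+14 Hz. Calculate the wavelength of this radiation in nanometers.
746.12 nm

Using the wave equation: c = fλ

Solving for wavelength:
λ = c/f = (3×10⁸ m/s) / (4.018e+14 Hz)
λ = 746.12 nm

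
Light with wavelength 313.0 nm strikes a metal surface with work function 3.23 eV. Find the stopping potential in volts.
0.7312 V

The stopping potential V_s satisfies: eV_s = KE_max

First, find KE_max using Einstein's equation:
E_photon = hc/λ = 3.9612 eV
KE_max = E_photon - φ = 3.9612 - 3.23 = 0.7312 eV

Since eV_s = KE_max:
V_s = KE_max/e = 0.7312 V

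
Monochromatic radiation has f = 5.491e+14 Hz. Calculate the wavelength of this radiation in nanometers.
545.97 nm

Using the wave equation: c = fλ

Solving for wavelength:
λ = c/f = (3×10⁸ m/s) / (5.491e+14 Hz)
λ = 545.97 nm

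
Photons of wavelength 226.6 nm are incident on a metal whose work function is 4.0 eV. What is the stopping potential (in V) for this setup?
1.4715 V

The stopping potential V_s satisfies: eV_s = KE_max

First, find KE_max using Einstein's equation:
E_photon = hc/λ = 5.4715 eV
KE_max = E_photon - φ = 5.4715 - 4.0 = 1.4715 eV

Since eV_s = KE_max:
V_s = KE_max/e = 1.4715 V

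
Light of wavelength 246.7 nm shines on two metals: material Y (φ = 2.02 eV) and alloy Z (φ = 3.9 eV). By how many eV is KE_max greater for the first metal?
1.8800 eV

Using KE_max = hc/λ - φ for each metal:

Photon energy: E = hc/λ = 5.0257 eV

For material Y (φ₁ = 2.02 eV):
KE₁ = E - φ₁ = 5.0257 - 2.02 = 3.0057 eV

For alloy Z (φ₂ = 3.9 eV):
KE₂ = E - φ₂ = 5.0257 - 3.9 = 1.1257 eV

Difference:
ΔKE = KE₁ - KE₂ = 3.0057 - 1.1257 = 1.8800 eV

Note: The difference equals the difference in work functions: 3.9 - 2.02 = 1.88 eV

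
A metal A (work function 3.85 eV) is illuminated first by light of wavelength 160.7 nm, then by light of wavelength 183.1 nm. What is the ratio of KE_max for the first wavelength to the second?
1.3231

Using Einstein's equation: KE_max = hc/λ - φ

For λ₁ = 160.7 nm:
E₁ = hc/λ₁ = 7.7153 eV
KE₁ = E₁ - φ = 7.7153 - 3.85 = 3.8653 eV

For λ₂ = 183.1 nm:
E₂ = hc/λ₂ = 6.7714 eV
KE₂ = E₂ - φ = 6.7714 - 3.85 = 2.9214 eV

Ratio: KE₁/KE₂ = 3.8653/2.9214 = 1.3231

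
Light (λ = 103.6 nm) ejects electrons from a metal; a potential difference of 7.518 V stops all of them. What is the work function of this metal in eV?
4.45 eV

The stopping potential gives the maximum kinetic energy: KE_max = eV_s = 7.518 eV

From Einstein's photoelectric equation: KE_max = hc/λ - φ
Rearranging: φ = hc/λ - KE_max

Calculate photon energy:
E_photon = hc/λ = (6.626×10⁻³⁴ J·s)(3×10⁸ m/s) / (103.6×10⁻⁹ m) = 11.9676 eV

Therefore:
φ = 11.9676 - 7.518 = 4.45 eV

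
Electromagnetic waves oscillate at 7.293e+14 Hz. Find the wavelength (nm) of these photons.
411.07 nm

Using the wave equation: c = fλ

Solving for wavelength:
λ = c/f = (3×10⁸ m/s) / (7.293e+14 Hz)
λ = 411.07 nm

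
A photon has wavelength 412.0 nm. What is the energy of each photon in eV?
3.0093 eV

Using E = hf = hc/λ:

E = hc/λ = (6.626×10⁻³⁴ J·s)(3×10⁸ m/s) / (412.0×10⁻⁹ m)
E = 3.0093 eV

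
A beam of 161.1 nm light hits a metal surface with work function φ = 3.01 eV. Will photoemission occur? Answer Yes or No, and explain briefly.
Yes

For photoemission, the photon energy must exceed the work function.

Photon energy: E = hc/λ = 7.6961 eV
Work function: φ = 3.01 eV

Since E_photon (7.6961 eV) > φ (3.01 eV), photoemission WILL occur.
The threshold wavelength is λ₀ = hc/φ = 411.9 nm.
Since 161.1 nm < 411.9 nm, the light has sufficient energy.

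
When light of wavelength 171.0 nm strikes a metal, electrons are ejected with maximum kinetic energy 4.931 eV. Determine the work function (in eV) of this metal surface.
2.32 eV

From Einstein's photoelectric equation: KE_max = hf - φ = hc/λ - φ

Rearranging for φ:
φ = hc/λ - KE_max

Calculate photon energy:
E_photon = hc/λ = 7.2505 eV

Therefore:
φ = 7.2505 - 4.931 = 2.32 eV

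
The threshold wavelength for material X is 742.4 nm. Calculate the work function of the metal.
1.67 eV

At the threshold wavelength, photon energy equals work function:
φ = hc/λ₀

Calculating:
φ = (6.626×10⁻³⁴ J·s)(3×10⁸ m/s) / (742.4×10⁻⁹ m)
φ = 1.67 eV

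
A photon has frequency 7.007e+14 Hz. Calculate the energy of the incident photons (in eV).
2.8979 eV

Using E = hf:

E = hf = (6.626×10⁻³⁴ J·s)(7.007e+14 Hz)
E = 2.8979 eV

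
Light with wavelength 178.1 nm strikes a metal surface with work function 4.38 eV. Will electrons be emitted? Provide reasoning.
Yes

For photoemission, the photon energy must exceed the work function.

Photon energy: E = hc/λ = 6.9615 eV
Work function: φ = 4.38 eV

Since E_photon (6.9615 eV) > φ (4.38 eV), photoemission WILL occur.
The threshold wavelength is λ₀ = hc/φ = 283.1 nm.
Since 178.1 nm < 283.1 nm, the light has sufficient energy.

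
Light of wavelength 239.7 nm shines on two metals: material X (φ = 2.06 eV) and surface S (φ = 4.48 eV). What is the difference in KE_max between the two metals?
2.4200 eV

Using KE_max = hc/λ - φ for each metal:

Photon energy: E = hc/λ = 5.1725 eV

For material X (φ₁ = 2.06 eV):
KE₁ = E - φ₁ = 5.1725 - 2.06 = 3.1125 eV

For surface S (φ₂ = 4.48 eV):
KE₂ = E - φ₂ = 5.1725 - 4.48 = 0.6925 eV

Difference:
ΔKE = KE₁ - KE₂ = 3.1125 - 0.6925 = 2.4200 eV

Note: The difference equals the difference in work functions: 4.48 - 2.06 = 2.42 eV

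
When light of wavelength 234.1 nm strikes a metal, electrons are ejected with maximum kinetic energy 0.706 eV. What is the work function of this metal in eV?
4.59 eV

From Einstein's photoelectric equation: KE_max = hf - φ = hc/λ - φ

Rearranging for φ:
φ = hc/λ - KE_max

Calculate photon energy:
E_photon = hc/λ = 5.2962 eV

Therefore:
φ = 5.2962 - 0.706 = 4.59 eV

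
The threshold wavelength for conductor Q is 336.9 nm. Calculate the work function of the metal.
3.68 eV

At the threshold wavelength, photon energy equals work function:
φ = hc/λ₀

Calculating:
φ = (6.626×10⁻³⁴ J·s)(3×10⁸ m/s) / (336.9×10⁻⁹ m)
φ = 3.68 eV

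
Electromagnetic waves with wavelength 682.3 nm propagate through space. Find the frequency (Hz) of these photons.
4.3939e+14 Hz

Using the wave equation: c = fλ

Solving for frequency:
f = c/λ = (3×10⁸ m/s) / (682.3×10⁻⁹ m)
f = 4.3939e+14 Hz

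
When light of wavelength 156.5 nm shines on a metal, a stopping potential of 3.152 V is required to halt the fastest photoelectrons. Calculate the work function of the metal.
4.77 eV

The stopping potential gives the maximum kinetic energy: KE_max = eV_s = 3.152 eV

From Einstein's photoelectric equation: KE_max = hc/λ - φ
Rearranging: φ = hc/λ - KE_max

Calculate photon energy:
E_photon = hc/λ = (6.626×10⁻³⁴ J·s)(3×10⁸ m/s) / (156.5×10⁻⁹ m) = 7.9223 eV

Therefore:
φ = 7.9223 - 3.152 = 4.77 eV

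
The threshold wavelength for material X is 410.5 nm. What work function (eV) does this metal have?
3.02 eV

At the threshold wavelength, photon energy equals work function:
φ = hc/λ₀

Calculating:
φ = (6.626×10⁻³⁴ J·s)(3×10⁸ m/s) / (410.5×10⁻⁹ m)
φ = 3.02 eV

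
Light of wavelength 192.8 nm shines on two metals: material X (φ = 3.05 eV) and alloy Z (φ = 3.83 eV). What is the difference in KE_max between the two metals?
0.7800 eV

Using KE_max = hc/λ - φ for each metal:

Photon energy: E = hc/λ = 6.4307 eV

For material X (φ₁ = 3.05 eV):
KE₁ = E - φ₁ = 6.4307 - 3.05 = 3.3807 eV

For alloy Z (φ₂ = 3.83 eV):
KE₂ = E - φ₂ = 6.4307 - 3.83 = 2.6007 eV

Difference:
ΔKE = KE₁ - KE₂ = 3.3807 - 2.6007 = 0.7800 eV

Note: The difference equals the difference in work functions: 3.83 - 3.05 = 0.78 eV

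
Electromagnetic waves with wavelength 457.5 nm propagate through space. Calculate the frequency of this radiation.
6.5528e+14 Hz

Using the wave equation: c = fλ

Solving for frequency:
f = c/λ = (3×10⁸ m/s) / (457.5×10⁻⁹ m)
f = 6.5528e+14 Hz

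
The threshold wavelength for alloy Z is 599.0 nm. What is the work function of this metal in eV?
2.07 eV

At the threshold wavelength, photon energy equals work function:
φ = hc/λ₀

Calculating:
φ = (6.626×10⁻³⁴ J·s)(3×10⁸ m/s) / (599.0×10⁻⁹ m)
φ = 2.07 eV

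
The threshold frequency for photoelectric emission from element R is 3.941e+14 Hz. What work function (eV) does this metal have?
1.63 eV

At the threshold frequency, photon energy equals work function:
φ = hf₀

Calculating:
φ = (6.626×10⁻³⁴ J·s)(3.941e+14 Hz)
φ = 1.63 eV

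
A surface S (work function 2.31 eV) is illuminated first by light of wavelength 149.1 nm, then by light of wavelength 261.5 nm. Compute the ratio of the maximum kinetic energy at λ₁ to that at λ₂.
2.4701

Using Einstein's equation: KE_max = hc/λ - φ

For λ₁ = 149.1 nm:
E₁ = hc/λ₁ = 8.3155 eV
KE₁ = E₁ - φ = 8.3155 - 2.31 = 6.0055 eV

For λ₂ = 261.5 nm:
E₂ = hc/λ₂ = 4.7413 eV
KE₂ = E₂ - φ = 4.7413 - 2.31 = 2.4313 eV

Ratio: KE₁/KE₂ = 6.0055/2.4313 = 2.4701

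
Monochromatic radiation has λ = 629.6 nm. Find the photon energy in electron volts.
1.9693 eV

Using E = hf = hc/λ:

E = hc/λ = (6.626×10⁻³⁴ J·s)(3×10⁸ m/s) / (629.6×10⁻⁹ m)
E = 1.9693 eV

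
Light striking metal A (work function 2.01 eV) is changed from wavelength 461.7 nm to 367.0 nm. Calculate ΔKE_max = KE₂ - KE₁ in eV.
0.6929 eV

Using Einstein's equation: KE_max = hc/λ - φ

For λ₁ = 461.7 nm:
KE₁ = hc/λ₁ - φ = 2.6854 - 2.01 = 0.6754 eV

For λ₂ = 367.0 nm:
KE₂ = hc/λ₂ - φ = 3.3783 - 2.01 = 1.3683 eV

Change in KE:
ΔKE = KE₂ - KE₁ = 1.3683 - 0.6754 = 0.6929 eV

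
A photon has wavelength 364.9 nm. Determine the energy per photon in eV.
3.3978 eV

Using E = hf = hc/λ:

E = hc/λ = (6.626×10⁻³⁴ J·s)(3×10⁸ m/s) / (364.9×10⁻⁹ m)
E = 3.3978 eV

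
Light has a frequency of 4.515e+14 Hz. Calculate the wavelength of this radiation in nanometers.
663.99 nm

Using the wave equation: c = fλ

Solving for wavelength:
λ = c/f = (3×10⁸ m/s) / (4.515e+14 Hz)
λ = 663.99 nm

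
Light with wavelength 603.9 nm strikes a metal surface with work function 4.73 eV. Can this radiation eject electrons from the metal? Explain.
No

For photoemission, the photon energy must exceed the work function.

Photon energy: E = hc/λ = 2.0531 eV
Work function: φ = 4.73 eV

Since E_photon (2.0531 eV) < φ (4.73 eV), photoemission will NOT occur.
The threshold wavelength is λ₀ = hc/φ = 262.1 nm.
Since 603.9 nm > 262.1 nm, the photons lack sufficient energy.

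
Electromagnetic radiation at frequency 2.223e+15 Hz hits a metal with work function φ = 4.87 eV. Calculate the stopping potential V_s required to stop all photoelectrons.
4.3236 V

The stopping potential V_s satisfies: eV_s = KE_max

First, find KE_max using Einstein's equation:
E_photon = hf = (6.626×10⁻³⁴ J·s)(2.223e+15 Hz) = 9.1936 eV
KE_max = E_photon - φ = 9.1936 - 4.87 = 4.3236 eV

Since eV_s = KE_max:
V_s = KE_max/e = 4.3236 V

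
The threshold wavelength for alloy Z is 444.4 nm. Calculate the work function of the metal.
2.79 eV

At the threshold wavelength, photon energy equals work function:
φ = hc/λ₀

Calculating:
φ = (6.626×10⁻³⁴ J·s)(3×10⁸ m/s) / (444.4×10⁻⁹ m)
φ = 2.79 eV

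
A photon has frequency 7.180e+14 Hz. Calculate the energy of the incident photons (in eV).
2.9694 eV

Using E = hf:

E = hf = (6.626×10⁻³⁴ J·s)(7.180e+14 Hz)
E = 2.9694 eV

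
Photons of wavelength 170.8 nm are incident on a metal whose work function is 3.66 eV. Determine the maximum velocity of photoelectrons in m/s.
1.1252e+06 m/s

First, find the maximum kinetic energy:
E_photon = hc/λ = 7.2590 eV
KE_max = E_photon - φ = 7.2590 - 3.66 = 3.5990 eV

Convert to Joules: KE_max = 3.5990 × 1.602×10⁻¹⁹ J = 5.7663e-19 J

Then use KE = ½mv² to find velocity:
v = √(2·KE/m) = √(2 × 5.7663e-19 J / 9.109e-31 kg)
v = 1.1252e+06 m/s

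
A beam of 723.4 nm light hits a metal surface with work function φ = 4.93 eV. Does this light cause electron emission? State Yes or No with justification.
No

For photoemission, the photon energy must exceed the work function.

Photon energy: E = hc/λ = 1.7139 eV
Work function: φ = 4.93 eV

Since E_photon (1.7139 eV) < φ (4.93 eV), photoemission will NOT occur.
The threshold wavelength is λ₀ = hc/φ = 251.5 nm.
Since 723.4 nm > 251.5 nm, the photons lack sufficient energy.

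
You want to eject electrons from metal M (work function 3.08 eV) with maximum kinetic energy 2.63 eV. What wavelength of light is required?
217.14 nm

From Einstein's equation: KE_max = hc/λ - φ

Rearranging for λ:
hc/λ = KE_max + φ
λ = hc/(KE_max + φ)

Required photon energy:
E_photon = KE_max + φ = 2.63 + 3.08 = 5.71 eV

Required wavelength:
λ = hc/E_photon = (6.626×10⁻³⁴)(3×10⁸) / (5.71 × 1.602×10⁻¹⁹)
λ = 217.14 nm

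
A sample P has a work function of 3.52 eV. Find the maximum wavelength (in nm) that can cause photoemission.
352.23 nm

The threshold wavelength is when the photon energy equals the work function:
hc/λ₀ = φ

Solving for λ₀:
λ₀ = hc/φ = (6.626×10⁻³⁴ J·s)(3×10⁸ m/s) / (3.52 eV × 1.602×10⁻¹⁹ J/eV)
λ₀ = 352.23 nm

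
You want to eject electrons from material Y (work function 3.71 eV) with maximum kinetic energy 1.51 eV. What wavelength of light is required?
237.52 nm

From Einstein's equation: KE_max = hc/λ - φ

Rearranging for λ:
hc/λ = KE_max + φ
λ = hc/(KE_max + φ)

Required photon energy:
E_photon = KE_max + φ = 1.51 + 3.71 = 5.22 eV

Required wavelength:
λ = hc/E_photon = (6.626×10⁻³⁴)(3×10⁸) / (5.22 × 1.602×10⁻¹⁹)
λ = 237.52 nm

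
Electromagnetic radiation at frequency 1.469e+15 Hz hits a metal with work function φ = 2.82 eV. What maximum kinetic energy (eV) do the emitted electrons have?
3.2553 eV

Using Einstein's photoelectric equation: KE_max = hf - φ

First, calculate the photon energy:
E_photon = hf = (6.626×10⁻³⁴ J·s)(1.469e+15 Hz)
E_photon = 6.0753 eV

Then, the maximum kinetic energy:
KE_max = E_photon - φ = 6.0753 eV - 2.82 eV = 3.2553 eV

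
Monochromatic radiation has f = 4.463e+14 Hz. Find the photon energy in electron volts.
1.8457 eV

Using E = hf:

E = hf = (6.626×10⁻³⁴ J·s)(4.463e+14 Hz)
E = 1.8457 eV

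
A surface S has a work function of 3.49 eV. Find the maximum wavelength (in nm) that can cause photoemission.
355.26 nm

The threshold wavelength is when the photon energy equals the work function:
hc/λ₀ = φ

Solving for λ₀:
λ₀ = hc/φ = (6.626×10⁻³⁴ J·s)(3×10⁸ m/s) / (3.49 eV × 1.602×10⁻¹⁹ J/eV)
λ₀ = 355.26 nm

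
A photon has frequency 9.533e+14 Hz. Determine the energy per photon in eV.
3.9425 eV

Using E = hf:

E = hf = (6.626×10⁻³⁴ J·s)(9.533e+14 Hz)
E = 3.9425 eV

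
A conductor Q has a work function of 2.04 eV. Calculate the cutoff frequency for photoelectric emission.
4.9327e+14 Hz

The threshold frequency is when the photon energy equals the work function:
hf₀ = φ

Solving for f₀:
f₀ = φ/h = (2.04 eV × 1.602×10⁻¹⁹ J/eV) / (6.626×10⁻³⁴ J·s)
f₀ = 4.9327e+14 Hz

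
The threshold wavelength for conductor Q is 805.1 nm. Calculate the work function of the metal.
1.54 eV

At the threshold wavelength, photon energy equals work function:
φ = hc/λ₀

Calculating:
φ = (6.626×10⁻³⁴ J·s)(3×10⁸ m/s) / (805.1×10⁻⁹ m)
φ = 1.54 eV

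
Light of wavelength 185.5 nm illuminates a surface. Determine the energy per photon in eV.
6.6838 eV

Using E = hf = hc/λ:

E = hc/λ = (6.626×10⁻³⁴ J·s)(3×10⁸ m/s) / (185.5×10⁻⁹ m)
E = 6.6838 eV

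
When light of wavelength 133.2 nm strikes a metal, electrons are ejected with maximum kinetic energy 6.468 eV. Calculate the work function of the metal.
2.84 eV

From Einstein's photoelectric equation: KE_max = hf - φ = hc/λ - φ

Rearranging for φ:
φ = hc/λ - KE_max

Calculate photon energy:
E_photon = hc/λ = 9.3081 eV

Therefore:
φ = 9.3081 - 6.468 = 2.84 eV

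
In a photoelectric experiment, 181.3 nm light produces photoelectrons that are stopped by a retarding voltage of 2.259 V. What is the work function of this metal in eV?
4.58 eV

The stopping potential gives the maximum kinetic energy: KE_max = eV_s = 2.259 eV

From Einstein's photoelectric equation: KE_max = hc/λ - φ
Rearranging: φ = hc/λ - KE_max

Calculate photon energy:
E_photon = hc/λ = (6.626×10⁻³⁴ J·s)(3×10⁸ m/s) / (181.3×10⁻⁹ m) = 6.8386 eV

Therefore:
φ = 6.8386 - 2.259 = 4.58 eV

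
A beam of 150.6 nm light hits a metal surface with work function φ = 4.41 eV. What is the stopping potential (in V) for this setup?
3.8227 V

The stopping potential V_s satisfies: eV_s = KE_max

First, find KE_max using Einstein's equation:
E_photon = hc/λ = 8.2327 eV
KE_max = E_photon - φ = 8.2327 - 4.41 = 3.8227 eV

Since eV_s = KE_max:
V_s = KE_max/e = 3.8227 V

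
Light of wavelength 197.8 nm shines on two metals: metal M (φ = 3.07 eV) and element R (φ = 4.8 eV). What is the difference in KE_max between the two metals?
1.7300 eV

Using KE_max = hc/λ - φ for each metal:

Photon energy: E = hc/λ = 6.2682 eV

For metal M (φ₁ = 3.07 eV):
KE₁ = E - φ₁ = 6.2682 - 3.07 = 3.1982 eV

For element R (φ₂ = 4.8 eV):
KE₂ = E - φ₂ = 6.2682 - 4.8 = 1.4682 eV

Difference:
ΔKE = KE₁ - KE₂ = 3.1982 - 1.4682 = 1.7300 eV

Note: The difference equals the difference in work functions: 4.8 - 3.07 = 1.73 eV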